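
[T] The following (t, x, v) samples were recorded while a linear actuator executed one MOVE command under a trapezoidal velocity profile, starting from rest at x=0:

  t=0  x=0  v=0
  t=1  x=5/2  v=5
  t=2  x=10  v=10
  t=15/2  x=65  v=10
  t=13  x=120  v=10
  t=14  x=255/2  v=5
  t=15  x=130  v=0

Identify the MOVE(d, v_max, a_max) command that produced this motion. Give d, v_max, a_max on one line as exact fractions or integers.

d=130 v_max=10 a_max=5

final state: t=15, x=130, v=0 → d = 130
a_max = (5−0)/(1−0) = 5
max v = 10 over t∈[2,13] → v_max = 10
check: 10·(2+11) = 130 ✓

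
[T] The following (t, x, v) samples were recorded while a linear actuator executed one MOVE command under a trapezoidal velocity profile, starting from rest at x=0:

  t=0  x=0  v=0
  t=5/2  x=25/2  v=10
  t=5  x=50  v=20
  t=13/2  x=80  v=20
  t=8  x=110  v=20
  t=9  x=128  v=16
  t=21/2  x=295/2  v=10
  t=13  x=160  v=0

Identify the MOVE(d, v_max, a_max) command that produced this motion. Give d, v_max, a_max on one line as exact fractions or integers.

final state: t=13, x=160, v=0 → d = 160
a_max = (10−0)/(5/2−0) = 4
max v = 20 over t∈[5,8] → v_max = 20
check: 20·(5+3) = 160 ✓

d=160 v_max=20 a_max=4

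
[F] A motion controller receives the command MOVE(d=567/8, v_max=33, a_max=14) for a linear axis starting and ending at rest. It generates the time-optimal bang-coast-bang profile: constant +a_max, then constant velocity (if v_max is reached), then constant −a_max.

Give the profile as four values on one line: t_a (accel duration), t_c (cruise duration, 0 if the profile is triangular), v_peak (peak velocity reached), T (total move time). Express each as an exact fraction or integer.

t_a=9/4 t_c=0 v_peak=63/2 T=9/2

vₘ²/aₘ = 33²/14 = 1089/14
567/8 < 1089/14 so t_c = 0
v_peak = √(567/8·14) = √(3969/4) = 63/2
t_a = (63/2)/14 = 9/4; t_c = 0
T = 2·9/4 = 9/2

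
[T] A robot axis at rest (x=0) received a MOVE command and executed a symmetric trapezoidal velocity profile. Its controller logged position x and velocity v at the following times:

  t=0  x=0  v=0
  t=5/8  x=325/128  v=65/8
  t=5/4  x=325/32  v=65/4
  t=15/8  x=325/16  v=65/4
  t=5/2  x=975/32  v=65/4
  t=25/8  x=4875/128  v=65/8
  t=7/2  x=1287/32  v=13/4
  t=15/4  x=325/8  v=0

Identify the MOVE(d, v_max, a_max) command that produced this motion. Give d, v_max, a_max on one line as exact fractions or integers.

d=325/8 v_max=65/4 a_max=13

final state: t=15/4, x=325/8, v=0 → d = 325/8
a_max = (65/8−0)/(5/8−0) = 13
max v = 65/4 over t∈[5/4,5/2] → v_max = 65/4
check: 65/4·(5/4+5/4) = 325/8 ✓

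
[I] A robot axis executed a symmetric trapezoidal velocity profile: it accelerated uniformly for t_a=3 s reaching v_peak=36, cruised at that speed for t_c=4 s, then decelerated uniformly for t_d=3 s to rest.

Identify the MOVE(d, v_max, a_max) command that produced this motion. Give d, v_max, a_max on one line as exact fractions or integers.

a_max = 36/3 = 12
d_a = ½·36·3 = 54; d_c = 36·4 = 144
d = 2·54 + 144 = 252
t_c = 4 > 0 so v_max = 36

d=252 v_max=36 a_max=12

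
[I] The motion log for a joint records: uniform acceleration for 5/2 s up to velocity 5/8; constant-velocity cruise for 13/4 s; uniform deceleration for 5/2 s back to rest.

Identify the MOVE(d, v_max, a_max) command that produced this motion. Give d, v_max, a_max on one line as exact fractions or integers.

a_max = (5/8)/(5/2) = 1/4
d_a = ½·5/8·5/2 = 25/32; d_c = 5/8·13/4 = 65/32
d = 2·25/32 + 65/32 = 115/32
t_c = 13/4 > 0 ⇒ limit active, v_max = 5/8

d=115/32 v_max=5/8 a_max=1/4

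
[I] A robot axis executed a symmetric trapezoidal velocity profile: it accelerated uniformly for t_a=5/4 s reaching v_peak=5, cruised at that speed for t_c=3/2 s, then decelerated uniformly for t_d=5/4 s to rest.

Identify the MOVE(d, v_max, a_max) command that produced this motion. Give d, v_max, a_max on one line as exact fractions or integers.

d=55/4 v_max=5 a_max=4

a_max = 5/(5/4) = 4
d_a = ½·5·5/4 = 25/8; d_c = 5·3/2 = 15/2
d = 2·25/8 + 15/2 = 55/4
t_c = 3/2 > 0 ⇒ limit active, v_max = 5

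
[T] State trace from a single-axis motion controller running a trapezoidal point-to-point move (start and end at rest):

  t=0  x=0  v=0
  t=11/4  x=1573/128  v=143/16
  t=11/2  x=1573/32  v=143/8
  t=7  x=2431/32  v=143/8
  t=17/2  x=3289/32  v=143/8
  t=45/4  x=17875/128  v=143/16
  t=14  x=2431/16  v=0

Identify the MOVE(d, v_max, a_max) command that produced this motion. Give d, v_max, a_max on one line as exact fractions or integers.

final state: t=14, x=2431/16, v=0 → d = 2431/16
a_max = (143/16−0)/(11/4−0) = 13/4
max v = 143/8 over t∈[11/2,17/2] → v_max = 143/8
check: 143/8·(11/2+3) = 2431/16 ✓

d=2431/16 v_max=143/8 a_max=13/4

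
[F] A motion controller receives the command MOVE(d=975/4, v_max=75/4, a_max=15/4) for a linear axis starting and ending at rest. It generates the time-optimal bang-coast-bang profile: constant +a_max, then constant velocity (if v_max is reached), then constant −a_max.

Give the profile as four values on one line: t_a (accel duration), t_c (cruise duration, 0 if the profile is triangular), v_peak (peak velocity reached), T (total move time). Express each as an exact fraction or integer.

t_a=5 t_c=8 v_peak=75/4 T=18

vₘ²/aₘ = (75/4)²/(15/4) = 375/4
975/4 ≥ 375/4 ⇒ cruise phase
t_a = (75/4)/(15/4) = 5; v_peak = 75/4
d_cruise = 975/4 − 375/4 = 150; t_c = 150/(75/4) = 8
T = 2·5 + 8 = 18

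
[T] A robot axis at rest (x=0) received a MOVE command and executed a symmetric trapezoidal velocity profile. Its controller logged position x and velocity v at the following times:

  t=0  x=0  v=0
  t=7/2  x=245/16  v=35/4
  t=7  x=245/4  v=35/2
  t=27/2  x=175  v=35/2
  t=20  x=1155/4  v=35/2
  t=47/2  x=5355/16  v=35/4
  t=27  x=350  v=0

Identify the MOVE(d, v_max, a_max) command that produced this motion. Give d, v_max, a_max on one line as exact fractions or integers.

d=350 v_max=35/2 a_max=5/2

final state: t=27, x=350, v=0 → d = 350
a_max = (35/4−0)/(7/2−0) = 5/2
max v = 35/2 over t∈[7,20] → v_max = 35/2
check: 35/2·(7+13) = 350 ✓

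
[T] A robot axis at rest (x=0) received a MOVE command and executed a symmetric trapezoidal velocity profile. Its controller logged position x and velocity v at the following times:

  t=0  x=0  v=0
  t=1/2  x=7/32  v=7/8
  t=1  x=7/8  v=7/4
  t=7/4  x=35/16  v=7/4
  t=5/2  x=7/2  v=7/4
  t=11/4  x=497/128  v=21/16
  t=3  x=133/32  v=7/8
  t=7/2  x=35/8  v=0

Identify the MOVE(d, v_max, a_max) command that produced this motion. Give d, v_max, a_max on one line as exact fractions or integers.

final state: t=7/2, x=35/8, v=0 → d = 35/8
a_max = (7/8−0)/(1/2−0) = 7/4
max v = 7/4 over t∈[1,5/2] → v_max = 7/4
check: 7/4·(1+3/2) = 35/8 ✓

d=35/8 v_max=7/4 a_max=7/4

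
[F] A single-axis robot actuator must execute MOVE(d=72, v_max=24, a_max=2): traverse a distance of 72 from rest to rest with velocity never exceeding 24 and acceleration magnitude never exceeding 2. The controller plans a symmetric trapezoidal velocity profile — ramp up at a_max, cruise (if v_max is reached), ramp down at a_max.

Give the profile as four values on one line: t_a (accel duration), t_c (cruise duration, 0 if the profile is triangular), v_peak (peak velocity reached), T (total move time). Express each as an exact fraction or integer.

v_max²/a_max = 24²/2 = 288
72 < 288 ⇒ no cruise
v_peak = √(72·2) = √144 = 12
t_a = 12/2 = 6; t_c = 0
T = 2·6 = 12

t_a=6 t_c=0 v_peak=12 T=12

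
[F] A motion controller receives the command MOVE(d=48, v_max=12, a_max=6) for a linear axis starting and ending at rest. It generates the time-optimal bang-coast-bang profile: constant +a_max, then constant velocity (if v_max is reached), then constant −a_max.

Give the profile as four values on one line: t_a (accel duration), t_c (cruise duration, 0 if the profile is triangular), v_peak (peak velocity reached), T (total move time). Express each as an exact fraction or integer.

v_max²/a_max = 12²/6 = 24
48 ≥ 24 so v_max reached
t_a = 12/6 = 2; v_peak = 12
d_cruise = 48 − 24 = 24; t_c = 24/12 = 2
T = 2·2 + 2 = 6

t_a=2 t_c=2 v_peak=12 T=6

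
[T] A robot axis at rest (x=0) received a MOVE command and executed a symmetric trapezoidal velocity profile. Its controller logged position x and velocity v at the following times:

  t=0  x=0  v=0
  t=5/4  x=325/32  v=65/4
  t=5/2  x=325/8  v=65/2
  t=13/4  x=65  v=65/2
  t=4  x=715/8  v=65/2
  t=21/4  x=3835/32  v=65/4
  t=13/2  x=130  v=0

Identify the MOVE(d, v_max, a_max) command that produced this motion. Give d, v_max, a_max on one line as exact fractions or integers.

final state: t=13/2, x=130, v=0 → d = 130
a_max = (65/4−0)/(5/4−0) = 13
max v = 65/2 over t∈[5/2,4] → v_max = 65/2
check: 65/2·(5/2+3/2) = 130 ✓

d=130 v_max=65/2 a_max=13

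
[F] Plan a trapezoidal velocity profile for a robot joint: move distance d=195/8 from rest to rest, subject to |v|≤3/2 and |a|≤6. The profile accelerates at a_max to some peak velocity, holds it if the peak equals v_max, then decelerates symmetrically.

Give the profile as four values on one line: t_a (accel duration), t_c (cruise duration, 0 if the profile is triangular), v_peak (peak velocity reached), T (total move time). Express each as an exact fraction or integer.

t_a=1/4 t_c=16 v_peak=3/2 T=33/2

v_max²/a_max = (3/2)²/6 = 3/8
195/8 ≥ 3/8 → trapezoidal
t_a = (3/2)/6 = 1/4; v_peak = 3/2
d_cruise = 195/8 − 3/8 = 24; t_c = 24/(3/2) = 16
T = 2·1/4 + 16 = 33/2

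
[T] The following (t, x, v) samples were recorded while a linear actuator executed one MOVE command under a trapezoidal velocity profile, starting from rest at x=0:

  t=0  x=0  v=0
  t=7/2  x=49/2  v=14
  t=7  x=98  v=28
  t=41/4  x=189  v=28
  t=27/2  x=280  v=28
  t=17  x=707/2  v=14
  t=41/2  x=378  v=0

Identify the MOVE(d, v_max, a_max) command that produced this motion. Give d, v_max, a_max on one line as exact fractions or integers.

d=378 v_max=28 a_max=4

final state: t=41/2, x=378, v=0 → d = 378
a_max = (14−0)/(7/2−0) = 4
max v = 28 over t∈[7,27/2] → v_max = 28
check: 28·(7+13/2) = 378 ✓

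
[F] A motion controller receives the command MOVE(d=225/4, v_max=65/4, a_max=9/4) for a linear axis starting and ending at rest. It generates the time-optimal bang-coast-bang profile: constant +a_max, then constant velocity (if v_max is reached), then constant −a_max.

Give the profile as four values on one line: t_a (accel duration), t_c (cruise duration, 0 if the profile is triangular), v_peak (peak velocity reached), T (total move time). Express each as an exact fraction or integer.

v_max²/a_max = (65/4)²/(9/4) = 4225/36
225/4 < 4225/36 so t_c = 0
v_peak = √(225/4·9/4) = √(2025/16) = 45/4
t_a = (45/4)/(9/4) = 5; t_c = 0
T = 2·5 = 10

t_a=5 t_c=0 v_peak=45/4 T=10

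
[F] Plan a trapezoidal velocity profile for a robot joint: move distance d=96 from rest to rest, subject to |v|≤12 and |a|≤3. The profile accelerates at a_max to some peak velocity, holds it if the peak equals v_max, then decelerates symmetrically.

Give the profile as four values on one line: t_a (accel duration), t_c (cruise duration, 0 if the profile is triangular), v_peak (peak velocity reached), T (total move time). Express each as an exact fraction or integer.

t_a=4 t_c=4 v_peak=12 T=12

v_max²/a_max = 12²/3 = 48
96 ≥ 48 → trapezoidal
t_a = 12/3 = 4; v_peak = 12
d_cruise = 96 − 48 = 48; t_c = 48/12 = 4
T = 2·4 + 4 = 12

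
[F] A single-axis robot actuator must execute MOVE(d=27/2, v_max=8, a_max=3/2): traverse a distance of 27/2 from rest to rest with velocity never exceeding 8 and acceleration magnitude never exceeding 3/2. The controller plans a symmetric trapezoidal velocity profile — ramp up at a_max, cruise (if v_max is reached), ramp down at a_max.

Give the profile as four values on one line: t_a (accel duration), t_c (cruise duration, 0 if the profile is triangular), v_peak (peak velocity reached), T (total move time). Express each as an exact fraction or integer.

t_a=3 t_c=0 v_peak=9/2 T=6

v_max²/a_max = 8²/(3/2) = 128/3
27/2 < 128/3 so t_c = 0
v_peak = √(27/2·3/2) = √(81/4) = 9/2
t_a = (9/2)/(3/2) = 3; t_c = 0
T = 2·3 = 6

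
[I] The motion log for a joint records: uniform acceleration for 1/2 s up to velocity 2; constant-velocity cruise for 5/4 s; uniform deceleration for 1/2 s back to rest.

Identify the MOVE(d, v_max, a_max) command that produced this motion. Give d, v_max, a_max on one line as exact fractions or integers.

a_max = 2/(1/2) = 4
d_a = ½·2·1/2 = 1/2; d_c = 2·5/4 = 5/2
d = 2·1/2 + 5/2 = 7/2
t_c = 5/4 > 0 → v_max = v_peak = 2

d=7/2 v_max=2 a_max=4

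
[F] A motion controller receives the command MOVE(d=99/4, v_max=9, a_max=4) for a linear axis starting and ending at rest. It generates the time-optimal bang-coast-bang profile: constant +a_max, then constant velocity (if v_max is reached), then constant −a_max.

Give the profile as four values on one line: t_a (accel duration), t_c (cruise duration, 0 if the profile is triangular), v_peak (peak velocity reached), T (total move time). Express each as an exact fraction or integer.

v_max²/a_max = 9²/4 = 81/4
99/4 ≥ 81/4 so v_max reached
t_a = 9/4; v_peak = 9
d_cruise = 99/4 − 81/4 = 9/2; t_c = (9/2)/9 = 1/2
T = 2·9/4 + 1/2 = 5

t_a=9/4 t_c=1/2 v_peak=9 T=5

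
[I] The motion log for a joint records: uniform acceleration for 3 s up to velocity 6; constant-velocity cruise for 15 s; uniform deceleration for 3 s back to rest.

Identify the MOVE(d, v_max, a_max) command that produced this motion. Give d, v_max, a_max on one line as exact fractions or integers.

a_max = 6/3 = 2
d_a = ½·6·3 = 9; d_c = 6·15 = 90
d = 2·9 + 90 = 108
t_c = 15 > 0 → v_max = v_peak = 6

d=108 v_max=6 a_max=2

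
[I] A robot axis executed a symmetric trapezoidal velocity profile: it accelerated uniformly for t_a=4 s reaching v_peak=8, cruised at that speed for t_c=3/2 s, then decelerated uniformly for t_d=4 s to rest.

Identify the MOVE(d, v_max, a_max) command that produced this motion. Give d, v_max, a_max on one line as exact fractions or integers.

a_max = 8/4 = 2
d_a = ½·8·4 = 16; d_c = 8·3/2 = 12
d = 2·16 + 12 = 44
t_c = 3/2 > 0 so v_max = 8

d=44 v_max=8 a_max=2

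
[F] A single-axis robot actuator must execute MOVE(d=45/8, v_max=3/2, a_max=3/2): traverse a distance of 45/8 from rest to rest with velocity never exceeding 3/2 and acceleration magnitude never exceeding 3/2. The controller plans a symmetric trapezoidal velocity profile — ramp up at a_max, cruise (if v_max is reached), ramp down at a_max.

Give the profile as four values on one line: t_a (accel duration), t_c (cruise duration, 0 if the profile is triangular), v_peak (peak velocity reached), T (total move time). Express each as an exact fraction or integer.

vₘ²/aₘ = (3/2)²/(3/2) = 3/2
45/8 ≥ 3/2 so v_max reached
t_a = (3/2)/(3/2) = 1; v_peak = 3/2
d_cruise = 45/8 − 3/2 = 33/8; t_c = (33/8)/(3/2) = 11/4
T = 2·1 + 11/4 = 19/4

t_a=1 t_c=11/4 v_peak=3/2 T=19/4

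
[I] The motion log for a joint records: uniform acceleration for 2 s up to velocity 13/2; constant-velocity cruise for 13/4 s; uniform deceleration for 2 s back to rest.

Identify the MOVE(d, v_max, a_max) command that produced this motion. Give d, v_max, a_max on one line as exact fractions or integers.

a_max = (13/2)/2 = 13/4
d_a = ½·13/2·2 = 13/2; d_c = 13/2·13/4 = 169/8
d = 2·13/2 + 169/8 = 273/8
t_c = 13/4 > 0 ⇒ limit active, v_max = 13/2

d=273/8 v_max=13/2 a_max=13/4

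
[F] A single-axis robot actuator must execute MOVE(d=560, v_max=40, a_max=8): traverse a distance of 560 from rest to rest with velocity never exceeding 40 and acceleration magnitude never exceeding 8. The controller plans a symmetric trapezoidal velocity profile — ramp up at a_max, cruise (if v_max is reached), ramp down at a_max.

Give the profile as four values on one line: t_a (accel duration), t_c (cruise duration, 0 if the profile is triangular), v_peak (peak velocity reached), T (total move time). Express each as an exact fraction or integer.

t_a=5 t_c=9 v_peak=40 T=19

vₘ²/aₘ = 40²/8 = 200
560 ≥ 200 → trapezoidal
t_a = 40/8 = 5; v_peak = 40
d_cruise = 560 − 200 = 360; t_c = 360/40 = 9
T = 2·5 + 9 = 19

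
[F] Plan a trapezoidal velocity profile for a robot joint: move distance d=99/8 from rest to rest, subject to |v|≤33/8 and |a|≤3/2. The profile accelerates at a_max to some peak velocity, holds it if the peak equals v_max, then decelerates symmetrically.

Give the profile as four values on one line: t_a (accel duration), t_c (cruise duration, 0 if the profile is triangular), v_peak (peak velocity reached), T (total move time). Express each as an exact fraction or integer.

t_a=11/4 t_c=1/4 v_peak=33/8 T=23/4

(v_max)²/a_max = (33/8)²/(3/2) = 363/32
99/8 ≥ 363/32 so v_max reached
t_a = (33/8)/(3/2) = 11/4; v_peak = 33/8
d_cruise = 99/8 − 363/32 = 33/32; t_c = (33/32)/(33/8) = 1/4
T = 2·11/4 + 1/4 = 23/4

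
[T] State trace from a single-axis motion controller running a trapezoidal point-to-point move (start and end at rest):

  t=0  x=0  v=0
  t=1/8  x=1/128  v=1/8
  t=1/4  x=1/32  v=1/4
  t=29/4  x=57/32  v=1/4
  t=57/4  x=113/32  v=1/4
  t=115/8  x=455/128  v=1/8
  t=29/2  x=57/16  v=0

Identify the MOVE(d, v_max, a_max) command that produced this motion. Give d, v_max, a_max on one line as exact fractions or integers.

final state: t=29/2, x=57/16, v=0 → d = 57/16
a_max = (1/8−0)/(1/8−0) = 1
max v = 1/4 over t∈[1/4,57/4] → v_max = 1/4
check: 1/4·(1/4+14) = 57/16 ✓

d=57/16 v_max=1/4 a_max=1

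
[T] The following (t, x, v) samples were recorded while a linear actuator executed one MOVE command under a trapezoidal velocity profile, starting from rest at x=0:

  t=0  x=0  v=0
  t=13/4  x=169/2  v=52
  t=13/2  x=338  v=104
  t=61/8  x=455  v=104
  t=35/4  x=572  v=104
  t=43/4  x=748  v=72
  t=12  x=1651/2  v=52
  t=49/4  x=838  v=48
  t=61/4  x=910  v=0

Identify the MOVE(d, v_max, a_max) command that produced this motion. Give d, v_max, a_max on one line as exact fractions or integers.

final state: t=61/4, x=910, v=0 → d = 910
a_max = (52−0)/(13/4−0) = 16
max v = 104 over t∈[13/2,35/4] → v_max = 104
check: 104·(13/2+9/4) = 910 ✓

d=910 v_max=104 a_max=16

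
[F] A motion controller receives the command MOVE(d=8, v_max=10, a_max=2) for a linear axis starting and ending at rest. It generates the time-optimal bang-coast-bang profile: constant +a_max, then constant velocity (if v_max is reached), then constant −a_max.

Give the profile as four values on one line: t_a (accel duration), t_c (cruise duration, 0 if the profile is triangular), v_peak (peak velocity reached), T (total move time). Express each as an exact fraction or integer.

t_a=2 t_c=0 v_peak=4 T=4

(v_max)²/a_max = 10²/2 = 50
8 < 50 so t_c = 0
v_peak = √(8·2) = √16 = 4
t_a = 4/2 = 2; t_c = 0
T = 2·2 = 4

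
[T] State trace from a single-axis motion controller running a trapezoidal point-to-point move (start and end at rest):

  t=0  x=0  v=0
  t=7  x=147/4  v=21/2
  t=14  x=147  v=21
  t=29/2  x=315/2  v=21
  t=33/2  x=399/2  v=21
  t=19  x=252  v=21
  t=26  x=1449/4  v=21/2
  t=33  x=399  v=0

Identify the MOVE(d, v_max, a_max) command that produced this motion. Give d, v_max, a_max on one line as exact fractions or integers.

d=399 v_max=21 a_max=3/2

final state: t=33, x=399, v=0 → d = 399
a_max = (21/2−0)/(7−0) = 3/2
max v = 21 over t∈[14,19] → v_max = 21
check: 21·(14+5) = 399 ✓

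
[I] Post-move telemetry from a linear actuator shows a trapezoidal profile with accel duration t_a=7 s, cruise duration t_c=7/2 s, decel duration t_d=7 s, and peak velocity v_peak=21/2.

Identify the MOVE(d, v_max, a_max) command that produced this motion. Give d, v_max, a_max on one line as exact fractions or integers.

a_max = (21/2)/7 = 3/2
d_a = ½·21/2·7 = 147/4; d_c = 21/2·7/2 = 147/4
d = 2·147/4 + 147/4 = 441/4
t_c = 7/2 > 0 so v_max = 21/2

d=441/4 v_max=21/2 a_max=3/2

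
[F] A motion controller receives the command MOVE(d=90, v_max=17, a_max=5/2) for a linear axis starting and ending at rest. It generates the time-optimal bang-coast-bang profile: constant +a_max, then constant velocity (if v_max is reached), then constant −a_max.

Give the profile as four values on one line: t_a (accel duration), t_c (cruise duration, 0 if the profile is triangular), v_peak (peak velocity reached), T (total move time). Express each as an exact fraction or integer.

t_a=6 t_c=0 v_peak=15 T=12

vₘ²/aₘ = 17²/(5/2) = 578/5
90 < 578/5 ⇒ no cruise
v_peak = √(90·5/2) = √225 = 15
t_a = 15/(5/2) = 6; t_c = 0
T = 2·6 = 12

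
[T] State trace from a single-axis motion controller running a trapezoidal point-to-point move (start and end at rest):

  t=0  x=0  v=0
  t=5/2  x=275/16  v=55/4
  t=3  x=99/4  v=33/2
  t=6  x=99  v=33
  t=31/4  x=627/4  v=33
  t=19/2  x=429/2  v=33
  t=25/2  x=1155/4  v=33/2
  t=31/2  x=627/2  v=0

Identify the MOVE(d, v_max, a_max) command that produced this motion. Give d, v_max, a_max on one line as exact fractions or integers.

final state: t=31/2, x=627/2, v=0 → d = 627/2
a_max = (55/4−0)/(5/2−0) = 11/2
max v = 33 over t∈[6,19/2] → v_max = 33
check: 33·(6+7/2) = 627/2 ✓

d=627/2 v_max=33 a_max=11/2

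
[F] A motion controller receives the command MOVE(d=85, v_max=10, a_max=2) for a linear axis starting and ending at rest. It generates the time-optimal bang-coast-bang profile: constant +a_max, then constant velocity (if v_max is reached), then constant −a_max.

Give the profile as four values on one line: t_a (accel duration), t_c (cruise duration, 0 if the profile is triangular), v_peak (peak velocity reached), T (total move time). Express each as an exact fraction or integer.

(v_max)²/a_max = 10²/2 = 50
85 ≥ 50 so v_max reached
t_a = 10/2 = 5; v_peak = 10
d_cruise = 85 − 50 = 35; t_c = 35/10 = 7/2
T = 2·5 + 7/2 = 27/2

t_a=5 t_c=7/2 v_peak=10 T=27/2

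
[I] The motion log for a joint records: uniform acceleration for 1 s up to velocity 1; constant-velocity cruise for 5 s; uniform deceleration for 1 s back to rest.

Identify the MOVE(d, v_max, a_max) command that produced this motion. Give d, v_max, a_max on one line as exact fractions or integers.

d=6 v_max=1 a_max=1

a_max = 1/1 = 1
d_a = ½·1·1 = 1/2; d_c = 1·5 = 5
d = 2·1/2 + 5 = 6
t_c = 5 > 0 ⇒ limit active, v_max = 1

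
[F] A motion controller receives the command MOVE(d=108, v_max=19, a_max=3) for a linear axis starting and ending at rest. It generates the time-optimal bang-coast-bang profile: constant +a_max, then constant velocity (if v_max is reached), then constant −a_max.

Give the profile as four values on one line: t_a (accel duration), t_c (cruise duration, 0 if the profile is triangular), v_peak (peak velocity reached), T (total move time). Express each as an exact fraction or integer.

(v_max)²/a_max = 19²/3 = 361/3
108 < 361/3 ⇒ no cruise
v_peak = √(108·3) = √324 = 18
t_a = 18/3 = 6; t_c = 0
T = 2·6 = 12

t_a=6 t_c=0 v_peak=18 T=12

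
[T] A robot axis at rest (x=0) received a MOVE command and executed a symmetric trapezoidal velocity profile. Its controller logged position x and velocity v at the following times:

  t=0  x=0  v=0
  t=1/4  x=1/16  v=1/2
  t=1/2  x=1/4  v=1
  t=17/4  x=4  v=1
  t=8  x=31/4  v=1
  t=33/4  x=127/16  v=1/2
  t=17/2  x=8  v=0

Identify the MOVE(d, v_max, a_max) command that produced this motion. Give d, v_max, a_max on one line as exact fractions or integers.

final state: t=17/2, x=8, v=0 → d = 8
a_max = (1/2−0)/(1/4−0) = 2
max v = 1 over t∈[1/2,8] → v_max = 1
check: 1·(1/2+15/2) = 8 ✓

d=8 v_max=1 a_max=2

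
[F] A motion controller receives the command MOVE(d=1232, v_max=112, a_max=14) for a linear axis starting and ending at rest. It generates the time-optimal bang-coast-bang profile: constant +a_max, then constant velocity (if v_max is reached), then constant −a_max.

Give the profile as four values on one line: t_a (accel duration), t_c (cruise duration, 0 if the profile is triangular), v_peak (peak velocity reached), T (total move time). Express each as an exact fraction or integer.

t_a=8 t_c=3 v_peak=112 T=19

vₘ²/aₘ = 112²/14 = 896
1232 ≥ 896 → trapezoidal
t_a = 112/14 = 8; v_peak = 112
d_cruise = 1232 − 896 = 336; t_c = 336/112 = 3
T = 2·8 + 3 = 19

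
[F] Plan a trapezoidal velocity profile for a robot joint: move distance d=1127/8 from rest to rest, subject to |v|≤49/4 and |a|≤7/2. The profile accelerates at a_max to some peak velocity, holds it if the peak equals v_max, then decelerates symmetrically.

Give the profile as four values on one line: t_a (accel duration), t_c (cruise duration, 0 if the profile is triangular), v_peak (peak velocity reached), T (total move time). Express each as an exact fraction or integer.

t_a=7/2 t_c=8 v_peak=49/4 T=15

(v_max)²/a_max = (49/4)²/(7/2) = 343/8
1127/8 ≥ 343/8 so v_max reached
t_a = (49/4)/(7/2) = 7/2; v_peak = 49/4
d_cruise = 1127/8 − 343/8 = 98; t_c = 98/(49/4) = 8
T = 2·7/2 + 8 = 15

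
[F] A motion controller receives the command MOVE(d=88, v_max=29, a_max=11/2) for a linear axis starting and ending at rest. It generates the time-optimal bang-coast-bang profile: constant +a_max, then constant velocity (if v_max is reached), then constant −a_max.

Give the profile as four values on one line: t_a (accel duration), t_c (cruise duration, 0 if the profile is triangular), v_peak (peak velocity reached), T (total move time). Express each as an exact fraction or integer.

vₘ²/aₘ = 29²/(11/2) = 1682/11
88 < 1682/11 ⇒ no cruise
v_peak = √(88·11/2) = √484 = 22
t_a = 22/(11/2) = 4; t_c = 0
T = 2·4 = 8

t_a=4 t_c=0 v_peak=22 T=8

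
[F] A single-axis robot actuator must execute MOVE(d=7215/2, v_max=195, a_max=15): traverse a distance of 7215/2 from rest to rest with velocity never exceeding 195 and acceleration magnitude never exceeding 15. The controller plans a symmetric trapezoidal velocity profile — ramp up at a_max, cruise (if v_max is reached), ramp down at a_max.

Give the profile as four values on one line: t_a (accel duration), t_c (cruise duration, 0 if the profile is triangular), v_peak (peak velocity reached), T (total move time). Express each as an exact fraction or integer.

(v_max)²/a_max = 195²/15 = 2535
7215/2 ≥ 2535 so v_max reached
t_a = 195/15 = 13; v_peak = 195
d_cruise = 7215/2 − 2535 = 2145/2; t_c = (2145/2)/195 = 11/2
T = 2·13 + 11/2 = 63/2

t_a=13 t_c=11/2 v_peak=195 T=63/2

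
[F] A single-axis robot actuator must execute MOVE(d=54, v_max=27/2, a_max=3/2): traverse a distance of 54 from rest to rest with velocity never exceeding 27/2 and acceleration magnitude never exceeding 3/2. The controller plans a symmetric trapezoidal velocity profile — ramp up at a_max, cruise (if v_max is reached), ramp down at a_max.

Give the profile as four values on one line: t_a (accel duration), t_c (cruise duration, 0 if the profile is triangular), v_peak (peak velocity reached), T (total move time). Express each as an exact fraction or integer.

(v_max)²/a_max = (27/2)²/(3/2) = 243/2
54 < 243/2 so t_c = 0
v_peak = √(54·3/2) = √81 = 9
t_a = 9/(3/2) = 6; t_c = 0
T = 2·6 = 12

t_a=6 t_c=0 v_peak=9 T=12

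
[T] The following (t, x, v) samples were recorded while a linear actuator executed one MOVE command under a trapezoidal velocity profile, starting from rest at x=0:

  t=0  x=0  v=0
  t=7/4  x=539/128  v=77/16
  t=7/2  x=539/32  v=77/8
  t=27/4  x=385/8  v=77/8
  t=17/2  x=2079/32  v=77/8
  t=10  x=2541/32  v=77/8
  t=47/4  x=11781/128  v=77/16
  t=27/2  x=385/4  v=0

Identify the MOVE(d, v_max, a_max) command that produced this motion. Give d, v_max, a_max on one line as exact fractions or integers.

final state: t=27/2, x=385/4, v=0 → d = 385/4
a_max = (77/16−0)/(7/4−0) = 11/4
max v = 77/8 over t∈[7/2,10] → v_max = 77/8
check: 77/8·(7/2+13/2) = 385/4 ✓

d=385/4 v_max=77/8 a_max=11/4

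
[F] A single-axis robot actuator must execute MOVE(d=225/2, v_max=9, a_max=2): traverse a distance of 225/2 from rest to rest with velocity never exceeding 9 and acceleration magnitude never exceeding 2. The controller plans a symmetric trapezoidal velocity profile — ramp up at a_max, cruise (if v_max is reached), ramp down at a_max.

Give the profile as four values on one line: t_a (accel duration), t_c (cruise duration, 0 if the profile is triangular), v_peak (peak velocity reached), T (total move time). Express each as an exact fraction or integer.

(v_max)²/a_max = 9²/2 = 81/2
225/2 ≥ 81/2 so v_max reached
t_a = 9/2; v_peak = 9
d_cruise = 225/2 − 81/2 = 72; t_c = 72/9 = 8
T = 2·9/2 + 8 = 17

t_a=9/2 t_c=8 v_peak=9 T=17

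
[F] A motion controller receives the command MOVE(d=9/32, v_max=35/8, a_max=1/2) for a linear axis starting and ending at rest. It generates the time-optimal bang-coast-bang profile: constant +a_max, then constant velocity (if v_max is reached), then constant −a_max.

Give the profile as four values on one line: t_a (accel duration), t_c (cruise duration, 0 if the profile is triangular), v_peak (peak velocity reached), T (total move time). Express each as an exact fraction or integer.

t_a=3/4 t_c=0 v_peak=3/8 T=3/2

vₘ²/aₘ = (35/8)²/(1/2) = 1225/32
9/32 < 1225/32 so t_c = 0
v_peak = √(9/32·1/2) = √(9/64) = 3/8
t_a = (3/8)/(1/2) = 3/4; t_c = 0
T = 2·3/4 = 3/2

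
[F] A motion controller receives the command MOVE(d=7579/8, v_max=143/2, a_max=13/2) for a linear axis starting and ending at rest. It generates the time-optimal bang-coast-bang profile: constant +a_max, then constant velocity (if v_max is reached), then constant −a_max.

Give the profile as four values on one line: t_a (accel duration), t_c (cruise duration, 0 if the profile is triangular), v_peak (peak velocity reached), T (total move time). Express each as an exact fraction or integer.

(v_max)²/a_max = (143/2)²/(13/2) = 1573/2
7579/8 ≥ 1573/2 ⇒ cruise phase
t_a = (143/2)/(13/2) = 11; v_peak = 143/2
d_cruise = 7579/8 − 1573/2 = 1287/8; t_c = (1287/8)/(143/2) = 9/4
T = 2·11 + 9/4 = 97/4

t_a=11 t_c=9/4 v_peak=143/2 T=97/4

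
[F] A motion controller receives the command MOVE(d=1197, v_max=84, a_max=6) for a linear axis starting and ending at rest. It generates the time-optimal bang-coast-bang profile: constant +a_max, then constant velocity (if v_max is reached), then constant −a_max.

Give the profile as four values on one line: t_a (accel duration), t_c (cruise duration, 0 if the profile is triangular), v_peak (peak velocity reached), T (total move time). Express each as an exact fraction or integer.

vₘ²/aₘ = 84²/6 = 1176
1197 ≥ 1176 ⇒ cruise phase
t_a = 84/6 = 14; v_peak = 84
d_cruise = 1197 − 1176 = 21; t_c = 21/84 = 1/4
T = 2·14 + 1/4 = 113/4

t_a=14 t_c=1/4 v_peak=84 T=113/4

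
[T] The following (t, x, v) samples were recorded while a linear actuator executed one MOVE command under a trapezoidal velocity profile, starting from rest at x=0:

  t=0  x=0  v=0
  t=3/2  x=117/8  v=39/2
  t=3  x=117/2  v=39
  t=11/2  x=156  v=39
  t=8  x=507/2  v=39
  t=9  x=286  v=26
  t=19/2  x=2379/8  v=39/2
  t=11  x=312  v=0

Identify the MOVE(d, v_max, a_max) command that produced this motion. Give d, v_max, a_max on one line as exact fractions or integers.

final state: t=11, x=312, v=0 → d = 312
a_max = (39/2−0)/(3/2−0) = 13
max v = 39 over t∈[3,8] → v_max = 39
check: 39·(3+5) = 312 ✓

d=312 v_max=39 a_max=13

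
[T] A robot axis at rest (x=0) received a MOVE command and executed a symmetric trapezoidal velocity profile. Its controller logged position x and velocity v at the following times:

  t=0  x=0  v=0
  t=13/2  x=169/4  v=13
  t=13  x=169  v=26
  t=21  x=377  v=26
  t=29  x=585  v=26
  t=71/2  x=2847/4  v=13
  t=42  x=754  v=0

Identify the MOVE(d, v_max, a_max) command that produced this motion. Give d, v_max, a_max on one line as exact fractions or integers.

final state: t=42, x=754, v=0 → d = 754
a_max = (13−0)/(13/2−0) = 2
max v = 26 over t∈[13,29] → v_max = 26
check: 26·(13+16) = 754 ✓

d=754 v_max=26 a_max=2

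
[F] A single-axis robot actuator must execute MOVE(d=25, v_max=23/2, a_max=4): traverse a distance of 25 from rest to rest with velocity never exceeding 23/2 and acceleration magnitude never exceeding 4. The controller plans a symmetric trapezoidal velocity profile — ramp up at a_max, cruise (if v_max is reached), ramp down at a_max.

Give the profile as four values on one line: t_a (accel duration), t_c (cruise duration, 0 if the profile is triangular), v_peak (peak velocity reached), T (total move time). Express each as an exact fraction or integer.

vₘ²/aₘ = (23/2)²/4 = 529/16
25 < 529/16 so t_c = 0
v_peak = √(25·4) = √100 = 10
t_a = 10/4 = 5/2; t_c = 0
T = 2·5/2 = 5

t_a=5/2 t_c=0 v_peak=10 T=5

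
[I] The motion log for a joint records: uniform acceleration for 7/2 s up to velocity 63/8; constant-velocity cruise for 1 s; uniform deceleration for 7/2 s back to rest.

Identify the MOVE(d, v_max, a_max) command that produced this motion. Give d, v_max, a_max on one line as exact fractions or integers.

a_max = (63/8)/(7/2) = 9/4
d_a = ½·63/8·7/2 = 441/32; d_c = 63/8·1 = 63/8
d = 2·441/32 + 63/8 = 567/16
t_c = 1 > 0 → v_max = v_peak = 63/8

d=567/16 v_max=63/8 a_max=9/4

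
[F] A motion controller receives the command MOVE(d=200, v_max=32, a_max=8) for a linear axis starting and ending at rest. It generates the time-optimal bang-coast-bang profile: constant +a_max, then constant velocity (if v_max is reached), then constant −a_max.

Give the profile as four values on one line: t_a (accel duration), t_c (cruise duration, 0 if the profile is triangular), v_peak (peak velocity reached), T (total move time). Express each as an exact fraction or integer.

(v_max)²/a_max = 32²/8 = 128
200 ≥ 128 so v_max reached
t_a = 32/8 = 4; v_peak = 32
d_cruise = 200 − 128 = 72; t_c = 72/32 = 9/4
T = 2·4 + 9/4 = 41/4

t_a=4 t_c=9/4 v_peak=32 T=41/4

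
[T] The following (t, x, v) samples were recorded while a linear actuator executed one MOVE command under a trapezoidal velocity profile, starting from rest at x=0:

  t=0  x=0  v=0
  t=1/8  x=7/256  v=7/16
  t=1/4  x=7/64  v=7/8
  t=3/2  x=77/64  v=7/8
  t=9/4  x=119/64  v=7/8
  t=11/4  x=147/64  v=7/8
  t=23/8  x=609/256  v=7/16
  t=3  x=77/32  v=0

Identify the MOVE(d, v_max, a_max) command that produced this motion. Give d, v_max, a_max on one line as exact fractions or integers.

final state: t=3, x=77/32, v=0 → d = 77/32
a_max = (7/16−0)/(1/8−0) = 7/2
max v = 7/8 over t∈[1/4,11/4] → v_max = 7/8
check: 7/8·(1/4+5/2) = 77/32 ✓

d=77/32 v_max=7/8 a_max=7/2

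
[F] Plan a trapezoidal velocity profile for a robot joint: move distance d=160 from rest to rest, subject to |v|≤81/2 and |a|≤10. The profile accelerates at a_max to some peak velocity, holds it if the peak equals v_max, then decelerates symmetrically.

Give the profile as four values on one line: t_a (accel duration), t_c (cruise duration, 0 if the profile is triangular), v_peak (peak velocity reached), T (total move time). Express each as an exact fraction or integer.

t_a=4 t_c=0 v_peak=40 T=8

v_max²/a_max = (81/2)²/10 = 6561/40
160 < 6561/40 so t_c = 0
v_peak = √(160·10) = √1600 = 40
t_a = 40/10 = 4; t_c = 0
T = 2·4 = 8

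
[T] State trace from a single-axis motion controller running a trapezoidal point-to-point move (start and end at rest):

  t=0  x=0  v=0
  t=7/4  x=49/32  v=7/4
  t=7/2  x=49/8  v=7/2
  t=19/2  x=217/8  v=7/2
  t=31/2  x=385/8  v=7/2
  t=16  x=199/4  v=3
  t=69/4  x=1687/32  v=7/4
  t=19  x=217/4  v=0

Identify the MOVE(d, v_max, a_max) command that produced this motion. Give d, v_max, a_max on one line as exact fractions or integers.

final state: t=19, x=217/4, v=0 → d = 217/4
a_max = (7/4−0)/(7/4−0) = 1
max v = 7/2 over t∈[7/2,31/2] → v_max = 7/2
check: 7/2·(7/2+12) = 217/4 ✓

d=217/4 v_max=7/2 a_max=1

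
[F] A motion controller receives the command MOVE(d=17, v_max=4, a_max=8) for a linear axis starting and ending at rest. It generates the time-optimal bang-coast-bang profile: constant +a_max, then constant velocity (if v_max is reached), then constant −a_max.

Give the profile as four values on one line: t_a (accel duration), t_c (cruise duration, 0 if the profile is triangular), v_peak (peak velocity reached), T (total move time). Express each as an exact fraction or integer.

vₘ²/aₘ = 4²/8 = 2
17 ≥ 2 so v_max reached
t_a = 4/8 = 1/2; v_peak = 4
d_cruise = 17 − 2 = 15; t_c = 15/4
T = 2·1/2 + 15/4 = 19/4

t_a=1/2 t_c=15/4 v_peak=4 T=19/4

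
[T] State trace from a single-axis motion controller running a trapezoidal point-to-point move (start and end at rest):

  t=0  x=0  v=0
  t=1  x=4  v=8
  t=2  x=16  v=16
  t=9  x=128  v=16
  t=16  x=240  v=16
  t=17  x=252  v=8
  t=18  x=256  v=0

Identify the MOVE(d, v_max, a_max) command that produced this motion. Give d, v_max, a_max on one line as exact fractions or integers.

final state: t=18, x=256, v=0 → d = 256
a_max = (8−0)/(1−0) = 8
max v = 16 over t∈[2,16] → v_max = 16
check: 16·(2+14) = 256 ✓

d=256 v_max=16 a_max=8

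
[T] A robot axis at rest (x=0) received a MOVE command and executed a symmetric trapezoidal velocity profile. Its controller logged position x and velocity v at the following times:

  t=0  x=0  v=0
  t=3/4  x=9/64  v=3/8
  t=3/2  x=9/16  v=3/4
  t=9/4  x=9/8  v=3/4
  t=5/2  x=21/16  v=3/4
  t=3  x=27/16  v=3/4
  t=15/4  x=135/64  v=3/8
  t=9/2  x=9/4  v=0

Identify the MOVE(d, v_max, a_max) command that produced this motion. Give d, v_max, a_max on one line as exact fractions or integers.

final state: t=9/2, x=9/4, v=0 → d = 9/4
a_max = (3/8−0)/(3/4−0) = 1/2
max v = 3/4 over t∈[3/2,3] → v_max = 3/4
check: 3/4·(3/2+3/2) = 9/4 ✓

d=9/4 v_max=3/4 a_max=1/2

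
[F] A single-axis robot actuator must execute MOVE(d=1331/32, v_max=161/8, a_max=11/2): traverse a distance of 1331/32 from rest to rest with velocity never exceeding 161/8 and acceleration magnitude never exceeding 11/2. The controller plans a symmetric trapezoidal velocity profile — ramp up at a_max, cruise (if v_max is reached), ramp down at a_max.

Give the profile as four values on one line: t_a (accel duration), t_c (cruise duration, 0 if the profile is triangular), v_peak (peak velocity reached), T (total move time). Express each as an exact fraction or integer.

t_a=11/4 t_c=0 v_peak=121/8 T=11/2

v_max²/a_max = (161/8)²/(11/2) = 25921/352
1331/32 < 25921/352 ⇒ no cruise
v_peak = √(1331/32·11/2) = √(14641/64) = 121/8
t_a = (121/8)/(11/2) = 11/4; t_c = 0
T = 2·11/4 = 11/2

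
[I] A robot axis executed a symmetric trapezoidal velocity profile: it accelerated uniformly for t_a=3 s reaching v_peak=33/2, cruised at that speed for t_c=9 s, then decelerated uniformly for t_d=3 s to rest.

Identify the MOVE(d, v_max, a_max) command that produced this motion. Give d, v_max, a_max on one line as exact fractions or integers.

d=198 v_max=33/2 a_max=11/2

a_max = (33/2)/3 = 11/2
d_a = ½·33/2·3 = 99/4; d_c = 33/2·9 = 297/2
d = 2·99/4 + 297/2 = 198
t_c = 9 > 0 → v_max = v_peak = 33/2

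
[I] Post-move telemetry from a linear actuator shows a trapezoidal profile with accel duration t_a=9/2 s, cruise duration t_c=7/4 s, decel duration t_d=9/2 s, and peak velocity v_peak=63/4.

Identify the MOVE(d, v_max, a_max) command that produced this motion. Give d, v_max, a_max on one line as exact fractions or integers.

a_max = (63/4)/(9/2) = 7/2
d_a = ½·63/4·9/2 = 567/16; d_c = 63/4·7/4 = 441/16
d = 2·567/16 + 441/16 = 1575/16
t_c = 7/4 > 0 → v_max = v_peak = 63/4

d=1575/16 v_max=63/4 a_max=7/2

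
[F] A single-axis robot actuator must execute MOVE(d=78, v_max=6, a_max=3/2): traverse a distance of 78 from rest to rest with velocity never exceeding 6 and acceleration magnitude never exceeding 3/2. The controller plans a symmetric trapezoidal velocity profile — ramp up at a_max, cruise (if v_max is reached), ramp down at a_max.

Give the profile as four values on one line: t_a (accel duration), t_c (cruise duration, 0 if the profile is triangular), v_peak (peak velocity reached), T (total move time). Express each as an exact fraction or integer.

t_a=4 t_c=9 v_peak=6 T=17

vₘ²/aₘ = 6²/(3/2) = 24
78 ≥ 24 ⇒ cruise phase
t_a = 6/(3/2) = 4; v_peak = 6
d_cruise = 78 − 24 = 54; t_c = 54/6 = 9
T = 2·4 + 9 = 17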